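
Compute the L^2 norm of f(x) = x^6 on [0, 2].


Step 1: ||f||_2 = (integral_0^2 |x^6|^2 dx)^(1/2)
     = (integral_0^2 x^12 dx)^(1/2)
Step 2: integral_0^2 x^12 dx = [x^13/(13)] from 0 to 2 = 2^13/13
     = 8192/13 = 630.153846
Step 3: ||f||_2 = (630.153846)^(1/2) = 25.102865


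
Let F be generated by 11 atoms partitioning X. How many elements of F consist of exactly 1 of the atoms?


Each element of F is a union of some subset of the 11 atoms.
Elements that are unions of exactly 1 atoms correspond to 1-element subsets of the 11 atoms.
Count = C(11, 1) = 11! / (1! * 10!) = 11.


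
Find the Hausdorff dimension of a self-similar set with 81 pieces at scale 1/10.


For a self-similar set with N copies scaled by 1/r:
dim_H = log(N)/log(r) = log(81)/log(10)
= 4.394449/2.302585
= 1.908485


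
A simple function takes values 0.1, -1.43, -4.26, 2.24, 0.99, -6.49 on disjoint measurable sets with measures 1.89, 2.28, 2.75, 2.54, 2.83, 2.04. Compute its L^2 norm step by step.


Step 1: Compute |f_i|^2 for each value:
  |0.1|^2 = 0.01
  |-1.43|^2 = 2.0449
  |-4.26|^2 = 18.1476
  |2.24|^2 = 5.0176
  |0.99|^2 = 0.9801
  |-6.49|^2 = 42.1201
Step 2: Multiply by measures and sum:
  0.01 * 1.89 = 0.0189
  2.0449 * 2.28 = 4.662372
  18.1476 * 2.75 = 49.9059
  5.0176 * 2.54 = 12.744704
  0.9801 * 2.83 = 2.773683
  42.1201 * 2.04 = 85.925004
Sum = 0.0189 + 4.662372 + 49.9059 + 12.744704 + 2.773683 + 85.925004 = 156.030563
Step 3: Take the p-th root:
||f||_2 = (156.030563)^(1/2) = 12.491219


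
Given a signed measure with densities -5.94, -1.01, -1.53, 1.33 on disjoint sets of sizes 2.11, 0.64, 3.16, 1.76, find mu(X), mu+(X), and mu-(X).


Step 1: Compute signed measure on each set:
  Set 1: -5.94 * 2.11 = -12.5334
  Set 2: -1.01 * 0.64 = -0.6464
  Set 3: -1.53 * 3.16 = -4.8348
  Set 4: 1.33 * 1.76 = 2.3408
Step 2: Total signed measure = (-12.5334) + (-0.6464) + (-4.8348) + (2.3408)
     = -15.6738
Step 3: Positive part mu+(X) = sum of positive contributions = 2.3408
Step 4: Negative part mu-(X) = |sum of negative contributions| = 18.0146


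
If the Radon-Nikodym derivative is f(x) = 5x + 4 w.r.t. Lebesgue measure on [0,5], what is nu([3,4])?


nu(A) = integral_A (dnu/dmu) dmu = integral_3^4 (5x + 4) dx
Step 1: Antiderivative F(x) = (5/2)x^2 + 4x
Step 2: F(4) = (5/2)*4^2 + 4*4 = 40 + 16 = 56
Step 3: F(3) = (5/2)*3^2 + 4*3 = 22.5 + 12 = 34.5
Step 4: nu([3,4]) = F(4) - F(3) = 56 - 34.5 = 21.5


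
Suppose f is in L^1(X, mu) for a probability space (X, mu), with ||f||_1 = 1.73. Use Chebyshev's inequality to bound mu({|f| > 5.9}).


Chebyshev/Markov inequality: mu(|f| > eps) <= (||f||_p / eps)^p
Step 1: ||f||_1 / eps = 1.73 / 5.9 = 0.29322
Step 2: Raise to power p = 1:
  (0.29322)^1 = 0.29322
Step 3: Therefore mu(|f| > 5.9) <= 0.29322


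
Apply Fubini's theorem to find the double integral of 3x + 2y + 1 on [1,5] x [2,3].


By Fubini, integrate in x first, then y.
Step 1: Fix y, integrate over x in [1,5]:
  integral(3x + 2y + 1, x=1..5)
  = 3*(5^2 - 1^2)/2 + (2y + 1)*(5 - 1)
  = 36 + (2y + 1)*4
  = 36 + 8y + 4
  = 40 + 8y
Step 2: Integrate over y in [2,3]:
  integral(40 + 8y, y=2..3)
  = 40*1 + 8*(3^2 - 2^2)/2
  = 40 + 20
  = 60


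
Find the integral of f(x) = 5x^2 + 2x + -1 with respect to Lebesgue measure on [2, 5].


The Lebesgue integral of a Riemann-integrable function agrees with the Riemann integral.
Antiderivative F(x) = (5/3)x^3 + (2/2)x^2 + -1x
F(5) = (5/3)*5^3 + (2/2)*5^2 + -1*5
     = (5/3)*125 + (2/2)*25 + -1*5
     = 208.333333 + 25 + -5
     = 228.333333
F(2) = 15.333333
Integral = F(5) - F(2) = 228.333333 - 15.333333 = 213


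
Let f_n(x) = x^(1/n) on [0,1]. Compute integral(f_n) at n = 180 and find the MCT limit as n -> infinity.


At n = 180: f_180(x) = x^(1/180).
Step 1: integral(x^(1/180), 0, 1) = [x^(1/180+1) / (1/180+1)] from 0 to 1
     = 1 / (1/180 + 1) = 1 / ((180+1)/180) = 180/(180+1)
     = 180/181 = 0.994475
Step 2: As n -> infinity, f_n(x) = x^(1/n) -> 1 for x in (0,1], and f_n is increasing in n.
By MCT, lim_n integral(f_n) = integral(lim_n f_n) = integral(1, 0, 1) = 1.
Step 3: Verify convergence: 180/181 = 0.994475 -> 1


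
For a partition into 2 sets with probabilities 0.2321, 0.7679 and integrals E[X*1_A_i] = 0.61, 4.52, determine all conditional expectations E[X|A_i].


For each cell A_i: E[X|A_i] = E[X*1_A_i] / P(A_i)
Step 1: E[X|A_1] = 0.61 / 0.2321 = 2.628178
Step 2: E[X|A_2] = 4.52 / 0.7679 = 5.886183
Verification: E[X] = sum E[X*1_A_i] = 0.61 + 4.52 = 5.13


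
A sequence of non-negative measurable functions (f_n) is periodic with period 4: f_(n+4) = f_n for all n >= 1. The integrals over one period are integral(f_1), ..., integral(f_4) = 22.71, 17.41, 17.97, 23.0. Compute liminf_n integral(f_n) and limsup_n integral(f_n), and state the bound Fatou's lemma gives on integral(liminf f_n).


The sequence (integral(f_n)) is periodic with period 4, repeating the values 22.71, 17.41, 17.97, 23.0 indefinitely.
Step 1: For a periodic sequence, every tail (a_m, a_(m+1), ...) contains all 4 period values infinitely often.
Step 2: Hence inf of every tail = min of the period values = min(22.71, 17.41, 17.97, 23.0) = 17.41.
        liminf_n integral(f_n) = sup over m of (inf of tail from m) = 17.41.
Step 3: Similarly sup of every tail = max of the period values = 23.
        limsup_n integral(f_n) = 23.
Step 4: Fatou's lemma: integral(liminf_n f_n) <= liminf_n integral(f_n) = 17.41.
        So the integral of the pointwise liminf is at most 17.41.


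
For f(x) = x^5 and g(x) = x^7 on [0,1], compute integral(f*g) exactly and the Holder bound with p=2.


Step 1: Exact integral of f*g = integral(x^12, 0, 1) = 1/13
     = 0.076923
Step 2: Holder bound with p=2, q=2:
  ||f||_p = (integral x^10 dx)^(1/2) = (1/11)^(1/2) = 0.301511
  ||g||_q = (integral x^14 dx)^(1/2) = (1/15)^(1/2) = 0.258199
Step 3: Holder bound = ||f||_p * ||g||_q = 0.301511 * 0.258199 = 0.07785
Verification: 0.076923 <= 0.07785 (Holder holds)


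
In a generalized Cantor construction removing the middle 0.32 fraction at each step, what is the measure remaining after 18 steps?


Step 1: At each step, fraction remaining = 1 - 0.32 = 0.68
Step 2: After 18 steps, measure = (0.68)^18
Result = 9.664078e-04


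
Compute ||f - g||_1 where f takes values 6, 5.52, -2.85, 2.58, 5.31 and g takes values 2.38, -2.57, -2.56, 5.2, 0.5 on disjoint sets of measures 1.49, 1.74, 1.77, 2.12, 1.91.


Step 1: Compute differences f_i - g_i:
  6 - 2.38 = 3.62
  5.52 - -2.57 = 8.09
  -2.85 - -2.56 = -0.29
  2.58 - 5.2 = -2.62
  5.31 - 0.5 = 4.81
Step 2: Compute |diff|^1 * measure for each set:
  |3.62|^1 * 1.49 = 3.62 * 1.49 = 5.3938
  |8.09|^1 * 1.74 = 8.09 * 1.74 = 14.0766
  |-0.29|^1 * 1.77 = 0.29 * 1.77 = 0.5133
  |-2.62|^1 * 2.12 = 2.62 * 2.12 = 5.5544
  |4.81|^1 * 1.91 = 4.81 * 1.91 = 9.1871
Step 3: Sum = 34.7252
Step 4: ||f-g||_1 = (34.7252)^(1/1) = 34.7252


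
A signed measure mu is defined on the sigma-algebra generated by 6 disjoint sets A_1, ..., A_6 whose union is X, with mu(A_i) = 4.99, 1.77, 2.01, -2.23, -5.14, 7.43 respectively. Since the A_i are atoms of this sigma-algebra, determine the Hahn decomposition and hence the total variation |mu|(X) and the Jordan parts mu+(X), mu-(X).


Step 1: Every measurable set is a union of atoms (the cells / points), so a Hahn decomposition is
  obtained by grouping atoms by sign: P = union of atoms with mu > 0, N = union of the remaining atoms.
  Atoms in P (indices): 1, 2, 3, 6;  atoms in N (indices): 4, 5
  Positive values: 4.99, 1.77, 2.01, 7.43
  Negative values: -2.23, -5.14
Step 2: mu+(X) = mu(P) = sum of positive atom values = 16.2
Step 3: mu-(X) = -mu(N) = sum of |negative atom values| = 7.37
Step 4: |mu|(X) = mu+(X) + mu-(X) = 16.2 + 7.37 = 23.57


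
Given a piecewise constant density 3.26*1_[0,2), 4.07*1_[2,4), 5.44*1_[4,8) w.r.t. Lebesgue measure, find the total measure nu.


Integrate each piece of the Radon-Nikodym derivative:
Step 1: integral_0^2 3.26 dx = 3.26*(2-0) = 3.26*2 = 6.52
Step 2: integral_2^4 4.07 dx = 4.07*(4-2) = 4.07*2 = 8.14
Step 3: integral_4^8 5.44 dx = 5.44*(8-4) = 5.44*4 = 21.76
Total: 6.52 + 8.14 + 21.76 = 36.42


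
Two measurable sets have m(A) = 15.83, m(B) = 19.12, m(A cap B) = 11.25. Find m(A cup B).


By inclusion-exclusion: m(A u B) = m(A) + m(B) - m(A n B)
= 15.83 + 19.12 - 11.25
= 23.7


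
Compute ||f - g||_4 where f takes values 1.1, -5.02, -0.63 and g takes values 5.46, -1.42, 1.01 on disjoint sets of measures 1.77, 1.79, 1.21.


Step 1: Compute differences f_i - g_i:
  1.1 - 5.46 = -4.36
  -5.02 - -1.42 = -3.6
  -0.63 - 1.01 = -1.64
Step 2: Compute |diff|^4 * measure for each set:
  |-4.36|^4 * 1.77 = 361.364892 * 1.77 = 639.615859
  |-3.6|^4 * 1.79 = 167.9616 * 1.79 = 300.651264
  |-1.64|^4 * 1.21 = 7.233948 * 1.21 = 8.753077
Step 3: Sum = 949.0202
Step 4: ||f-g||_4 = (949.0202)^(1/4) = 5.550331


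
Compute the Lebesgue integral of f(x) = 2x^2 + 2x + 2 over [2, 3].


The Lebesgue integral of a Riemann-integrable function agrees with the Riemann integral.
Antiderivative F(x) = (2/3)x^3 + (2/2)x^2 + 2x
F(3) = (2/3)*3^3 + (2/2)*3^2 + 2*3
     = (2/3)*27 + (2/2)*9 + 2*3
     = 18 + 9 + 6
     = 33
F(2) = 13.333333
Integral = F(3) - F(2) = 33 - 13.333333 = 19.666667


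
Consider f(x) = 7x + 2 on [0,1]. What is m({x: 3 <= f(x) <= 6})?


f^(-1)([3, 6]) = {x : 3 <= 7x + 2 <= 6}
Solving: (3 - 2)/7 <= x <= (6 - 2)/7
= [0.142857, 0.571429]
Intersecting with [0,1]: [0.142857, 0.571429]
Measure = 0.571429 - 0.142857 = 0.428571


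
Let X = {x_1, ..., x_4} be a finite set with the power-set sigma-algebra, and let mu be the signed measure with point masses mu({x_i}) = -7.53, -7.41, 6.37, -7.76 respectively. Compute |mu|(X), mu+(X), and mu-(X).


Step 1: Every measurable set is a union of atoms (the cells / points), so a Hahn decomposition is
  obtained by grouping atoms by sign: P = union of atoms with mu > 0, N = union of the remaining atoms.
  Atoms in P (indices): 3;  atoms in N (indices): 1, 2, 4
  Positive values: 6.37
  Negative values: -7.53, -7.41, -7.76
Step 2: mu+(X) = mu(P) = sum of positive atom values = 6.37
Step 3: mu-(X) = -mu(N) = sum of |negative atom values| = 22.7
Step 4: |mu|(X) = mu+(X) + mu-(X) = 6.37 + 22.7 = 29.07


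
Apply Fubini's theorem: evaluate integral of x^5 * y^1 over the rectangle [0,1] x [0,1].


By Fubini's theorem, the double integral factors as a product of single integrals:
Step 1: integral_0^1 x^5 dx = [x^6/6] from 0 to 1
     = 1^6/6 = 0.166667
Step 2: integral_0^1 y^1 dy = [y^2/2] from 0 to 1
     = 1^2/2 = 0.5
Step 3: Double integral = 0.166667 * 0.5 = 0.083333


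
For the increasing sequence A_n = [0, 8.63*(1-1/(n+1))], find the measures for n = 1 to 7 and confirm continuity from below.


By continuity of measure from below: if A_n increases to A, then m(A_n) -> m(A).
Here A = [0, 8.63], so m(A) = 8.63
Step 1: a_1 = 8.63*(1 - 1/2) = 4.315, m(A_1) = 4.315
Step 2: a_2 = 8.63*(1 - 1/3) = 5.7533, m(A_2) = 5.7533
Step 3: a_3 = 8.63*(1 - 1/4) = 6.4725, m(A_3) = 6.4725
Step 4: a_4 = 8.63*(1 - 1/5) = 6.904, m(A_4) = 6.904
Step 5: a_5 = 8.63*(1 - 1/6) = 7.1917, m(A_5) = 7.1917
Step 6: a_6 = 8.63*(1 - 1/7) = 7.3971, m(A_6) = 7.3971
Step 7: a_7 = 8.63*(1 - 1/8) = 7.5513, m(A_7) = 7.5513
Limit: m(A_n) -> m([0,8.63]) = 8.63


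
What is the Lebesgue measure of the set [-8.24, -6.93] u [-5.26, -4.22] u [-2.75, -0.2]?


For pairwise disjoint intervals, m(union) = sum of lengths.
= (-6.93 - -8.24) + (-4.22 - -5.26) + (-0.2 - -2.75)
= 1.31 + 1.04 + 2.55
= 4.9


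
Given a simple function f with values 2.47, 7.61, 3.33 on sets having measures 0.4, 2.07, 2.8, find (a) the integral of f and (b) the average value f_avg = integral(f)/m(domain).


Step 1: Integral = sum(value_i * measure_i)
= 2.47*0.4 + 7.61*2.07 + 3.33*2.8
= 0.988 + 15.7527 + 9.324
= 26.0647
Step 2: Total measure of domain = 0.4 + 2.07 + 2.8 = 5.27
Step 3: Average value = 26.0647 / 5.27 = 4.945863


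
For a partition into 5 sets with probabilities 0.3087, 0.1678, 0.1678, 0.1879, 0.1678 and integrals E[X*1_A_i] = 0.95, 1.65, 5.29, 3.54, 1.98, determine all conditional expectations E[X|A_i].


For each cell A_i: E[X|A_i] = E[X*1_A_i] / P(A_i)
Step 1: E[X|A_1] = 0.95 / 0.3087 = 3.077421
Step 2: E[X|A_2] = 1.65 / 0.1678 = 9.833135
Step 3: E[X|A_3] = 5.29 / 0.1678 = 31.525626
Step 4: E[X|A_4] = 3.54 / 0.1879 = 18.839808
Step 5: E[X|A_5] = 1.98 / 0.1678 = 11.799762
Verification: E[X] = sum E[X*1_A_i] = 0.95 + 1.65 + 5.29 + 3.54 + 1.98 = 13.41


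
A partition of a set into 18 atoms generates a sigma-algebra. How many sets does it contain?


Each element of the sigma-algebra is a union of some subset of the 18 atoms.
The number of such subsets is 2^18 = 262144.


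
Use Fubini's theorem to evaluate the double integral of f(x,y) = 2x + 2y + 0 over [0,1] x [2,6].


By Fubini, integrate in x first, then y.
Step 1: Fix y, integrate over x in [0,1]:
  integral(2x + 2y + 0, x=0..1)
  = 2*(1^2 - 0^2)/2 + (2y + 0)*(1 - 0)
  = 1 + (2y + 0)*1
  = 1 + 2y + 0
  = 1 + 2y
Step 2: Integrate over y in [2,6]:
  integral(1 + 2y, y=2..6)
  = 1*4 + 2*(6^2 - 2^2)/2
  = 4 + 32
  = 36


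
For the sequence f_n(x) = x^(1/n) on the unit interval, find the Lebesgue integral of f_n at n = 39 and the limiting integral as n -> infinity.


At n = 39: f_39(x) = x^(1/39).
Step 1: integral(x^(1/39), 0, 1) = [x^(1/39+1) / (1/39+1)] from 0 to 1
     = 1 / (1/39 + 1) = 1 / ((39+1)/39) = 39/(39+1)
     = 39/40 = 0.975
Step 2: As n -> infinity, f_n(x) = x^(1/n) -> 1 for x in (0,1], and f_n is increasing in n.
By MCT, lim_n integral(f_n) = integral(lim_n f_n) = integral(1, 0, 1) = 1.
Step 3: Verify convergence: 39/40 = 0.975 -> 1


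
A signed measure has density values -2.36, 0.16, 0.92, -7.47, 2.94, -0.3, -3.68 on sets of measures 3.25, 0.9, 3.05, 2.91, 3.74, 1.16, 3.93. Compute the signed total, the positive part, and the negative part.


Step 1: Compute signed measure on each set:
  Set 1: -2.36 * 3.25 = -7.67
  Set 2: 0.16 * 0.9 = 0.144
  Set 3: 0.92 * 3.05 = 2.806
  Set 4: -7.47 * 2.91 = -21.7377
  Set 5: 2.94 * 3.74 = 10.9956
  Set 6: -0.3 * 1.16 = -0.348
  Set 7: -3.68 * 3.93 = -14.4624
Step 2: Total signed measure = (-7.67) + (0.144) + (2.806) + (-21.7377) + (10.9956) + (-0.348) + (-14.4624)
     = -30.2725
Step 3: Positive part mu+(X) = sum of positive contributions = 13.9456
Step 4: Negative part mu-(X) = |sum of negative contributions| = 44.2181


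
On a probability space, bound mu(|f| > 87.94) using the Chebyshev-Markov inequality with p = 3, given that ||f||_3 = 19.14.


Chebyshev/Markov inequality: mu(|f| > eps) <= (||f||_p / eps)^p
Step 1: ||f||_3 / eps = 19.14 / 87.94 = 0.217648
Step 2: Raise to power p = 3:
  (0.217648)^3 = 0.01031
Step 3: Therefore mu(|f| > 87.94) <= 0.01031


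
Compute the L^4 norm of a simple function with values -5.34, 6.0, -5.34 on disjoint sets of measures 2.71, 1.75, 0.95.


Step 1: Compute |f_i|^4 for each value:
  |-5.34|^4 = 813.139443
  |6.0|^4 = 1296
  |-5.34|^4 = 813.139443
Step 2: Multiply by measures and sum:
  813.139443 * 2.71 = 2203.607892
  1296 * 1.75 = 2268
  813.139443 * 0.95 = 772.482471
Sum = 2203.607892 + 2268 + 772.482471 = 5244.090363
Step 3: Take the p-th root:
||f||_4 = (5244.090363)^(1/4) = 8.509765


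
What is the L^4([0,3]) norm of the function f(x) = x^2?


Step 1: ||f||_4 = (integral_0^3 |x^2|^4 dx)^(1/4)
     = (integral_0^3 x^8 dx)^(1/4)
Step 2: integral_0^3 x^8 dx = [x^9/(9)] from 0 to 3 = 3^9/9
     = 19683/9 = 2187
Step 3: ||f||_4 = (2187)^(1/4) = 6.838521


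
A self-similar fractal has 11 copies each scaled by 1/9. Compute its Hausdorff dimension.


For a self-similar set with N copies scaled by 1/r:
dim_H = log(N)/log(r) = log(11)/log(9)
= 2.397895/2.197225
= 1.091329


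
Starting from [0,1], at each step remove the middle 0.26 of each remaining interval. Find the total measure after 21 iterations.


Step 1: At each step, fraction remaining = 1 - 0.26 = 0.74
Step 2: After 21 steps, measure = (0.74)^21
Result = 0.001794


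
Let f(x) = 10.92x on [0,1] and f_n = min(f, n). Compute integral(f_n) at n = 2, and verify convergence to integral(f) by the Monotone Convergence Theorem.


f(x) = 10.92x on [0,1]; f_n(x) = min(10.92x, n). At n = 2:
Step 1: f(x) reaches 2 at x = 2/10.92 = 0.18315
Step 2: integral(f_2) = integral(10.92x, 0, 0.18315) + integral(2, 0.18315, 1)
       = 10.92*0.18315^2/2 + 2*(1 - 0.18315)
       = 0.18315 + 1.6337
       = 1.81685
Step 3: As n -> infinity, f_n increases to f, so by MCT integral(f_n) -> integral(f) = 10.92/2 = 5.46.
Convergence: integral(f_2) = 1.81685 -> 5.46 as n -> infinity


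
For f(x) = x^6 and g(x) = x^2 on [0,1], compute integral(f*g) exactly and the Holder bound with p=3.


Step 1: Exact integral of f*g = integral(x^8, 0, 1) = 1/9
     = 0.111111
Step 2: Holder bound with p=3, q=1.5:
  ||f||_p = (integral x^18 dx)^(1/3) = (1/19)^(1/3) = 0.374756
  ||g||_q = (integral x^3 dx)^(1/1.5) = (1/4)^(1/1.5) = 0.39685
Step 3: Holder bound = ||f||_p * ||g||_q = 0.374756 * 0.39685 = 0.148722
Verification: 0.111111 <= 0.148722 (Holder holds)


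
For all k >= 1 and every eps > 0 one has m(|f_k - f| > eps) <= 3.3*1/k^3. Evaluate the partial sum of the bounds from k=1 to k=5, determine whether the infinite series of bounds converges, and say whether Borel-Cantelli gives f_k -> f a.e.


Step 1: List the terms 3.3*1/k^3 for k = 1 to 5:
  k=1: 3.3
  k=2: 0.4125
  k=3: 0.122222
  k=4: 0.051562
  k=5: 0.0264
Step 2: Partial sum = 3.3 + 0.4125 + 0.122222 + 0.051562 + 0.0264
     = 3.912685
Step 3: The full series sum_(k>=1) 3.3*1/k^3 converges (p-series with p = 3 > 1; a constant multiple of a convergent series converges).
Step 4: Fix eps > 0. Since sum_k m(|f_k - f| > eps) < infinity, the Borel-Cantelli lemma gives
        m(limsup_k {|f_k - f| > eps}) = 0, i.e. for a.e. x, |f_k(x) - f(x)| <= eps for all large k.
        Applying this with eps = 1/j for j = 1, 2, ... and intersecting the countably many full-measure sets,
        for a.e. x we get limsup_k |f_k(x) - f(x)| <= 1/j for every j, hence f_k -> f almost everywhere.
Conclusion: series converges; Borel-Cantelli yields f_k -> f a.e.


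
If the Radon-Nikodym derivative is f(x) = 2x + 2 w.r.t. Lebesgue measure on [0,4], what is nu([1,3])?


nu(A) = integral_A (dnu/dmu) dmu = integral_1^3 (2x + 2) dx
Step 1: Antiderivative F(x) = (2/2)x^2 + 2x
Step 2: F(3) = (2/2)*3^2 + 2*3 = 9 + 6 = 15
Step 3: F(1) = (2/2)*1^2 + 2*1 = 1 + 2 = 3
Step 4: nu([1,3]) = F(3) - F(1) = 15 - 3 = 12


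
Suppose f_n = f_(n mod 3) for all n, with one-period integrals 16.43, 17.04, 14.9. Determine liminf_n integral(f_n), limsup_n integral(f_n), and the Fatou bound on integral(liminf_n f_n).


The sequence (integral(f_n)) is periodic with period 3, repeating the values 16.43, 17.04, 14.9 indefinitely.
Step 1: For a periodic sequence, every tail (a_m, a_(m+1), ...) contains all 3 period values infinitely often.
Step 2: Hence inf of every tail = min of the period values = min(16.43, 17.04, 14.9) = 14.9.
        liminf_n integral(f_n) = sup over m of (inf of tail from m) = 14.9.
Step 3: Similarly sup of every tail = max of the period values = 17.04.
        limsup_n integral(f_n) = 17.04.
Step 4: Fatou's lemma: integral(liminf_n f_n) <= liminf_n integral(f_n) = 14.9.
        So the integral of the pointwise liminf is at most 14.9.


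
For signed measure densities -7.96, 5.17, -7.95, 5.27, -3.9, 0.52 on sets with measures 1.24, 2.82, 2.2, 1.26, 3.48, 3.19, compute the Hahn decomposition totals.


Step 1: Compute signed measure on each set:
  Set 1: -7.96 * 1.24 = -9.8704
  Set 2: 5.17 * 2.82 = 14.5794
  Set 3: -7.95 * 2.2 = -17.49
  Set 4: 5.27 * 1.26 = 6.6402
  Set 5: -3.9 * 3.48 = -13.572
  Set 6: 0.52 * 3.19 = 1.6588
Step 2: Total signed measure = (-9.8704) + (14.5794) + (-17.49) + (6.6402) + (-13.572) + (1.6588)
     = -18.054
Step 3: Positive part mu+(X) = sum of positive contributions = 22.8784
Step 4: Negative part mu-(X) = |sum of negative contributions| = 40.9324


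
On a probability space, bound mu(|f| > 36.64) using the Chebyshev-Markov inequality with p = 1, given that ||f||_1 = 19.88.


Chebyshev/Markov inequality: mu(|f| > eps) <= (||f||_p / eps)^p
Step 1: ||f||_1 / eps = 19.88 / 36.64 = 0.542576
Step 2: Raise to power p = 1:
  (0.542576)^1 = 0.542576
Step 3: Therefore mu(|f| > 36.64) <= 0.542576


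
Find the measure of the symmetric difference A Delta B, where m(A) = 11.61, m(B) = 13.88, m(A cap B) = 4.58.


m(A Delta B) = m(A) + m(B) - 2*m(A n B)
= 11.61 + 13.88 - 2*4.58
= 11.61 + 13.88 - 9.16
= 16.33


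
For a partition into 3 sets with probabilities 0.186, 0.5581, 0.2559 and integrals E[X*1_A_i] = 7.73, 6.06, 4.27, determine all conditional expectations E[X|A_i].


For each cell A_i: E[X|A_i] = E[X*1_A_i] / P(A_i)
Step 1: E[X|A_1] = 7.73 / 0.186 = 41.55914
Step 2: E[X|A_2] = 6.06 / 0.5581 = 10.858269
Step 3: E[X|A_3] = 4.27 / 0.2559 = 16.686206
Verification: E[X] = sum E[X*1_A_i] = 7.73 + 6.06 + 4.27 = 18.06


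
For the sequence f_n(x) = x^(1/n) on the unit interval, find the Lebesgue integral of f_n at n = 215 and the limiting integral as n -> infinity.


At n = 215: f_215(x) = x^(1/215).
Step 1: integral(x^(1/215), 0, 1) = [x^(1/215+1) / (1/215+1)] from 0 to 1
     = 1 / (1/215 + 1) = 1 / ((215+1)/215) = 215/(215+1)
     = 215/216 = 0.99537
Step 2: As n -> infinity, f_n(x) = x^(1/n) -> 1 for x in (0,1], and f_n is increasing in n.
By MCT, lim_n integral(f_n) = integral(lim_n f_n) = integral(1, 0, 1) = 1.
Step 3: Verify convergence: 215/216 = 0.99537 -> 1


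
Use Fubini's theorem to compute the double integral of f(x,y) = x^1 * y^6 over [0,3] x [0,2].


By Fubini's theorem, the double integral factors as a product of single integrals:
Step 1: integral_0^3 x^1 dx = [x^2/2] from 0 to 3
     = 3^2/2 = 4.5
Step 2: integral_0^2 y^6 dy = [y^7/7] from 0 to 2
     = 2^7/7 = 18.285714
Step 3: Double integral = 4.5 * 18.285714 = 82.285714


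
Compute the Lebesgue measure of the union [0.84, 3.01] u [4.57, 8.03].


For pairwise disjoint intervals, m(union) = sum of lengths.
= (3.01 - 0.84) + (8.03 - 4.57)
= 2.17 + 3.46
= 5.63


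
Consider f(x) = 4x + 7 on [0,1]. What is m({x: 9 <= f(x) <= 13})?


f^(-1)([9, 13]) = {x : 9 <= 4x + 7 <= 13}
Solving: (9 - 7)/4 <= x <= (13 - 7)/4
= [0.5, 1.5]
Intersecting with [0,1]: [0.5, 1]
Measure = 1 - 0.5 = 0.5


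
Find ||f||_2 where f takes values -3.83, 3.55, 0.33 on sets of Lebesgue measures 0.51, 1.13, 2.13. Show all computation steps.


Step 1: Compute |f_i|^2 for each value:
  |-3.83|^2 = 14.6689
  |3.55|^2 = 12.6025
  |0.33|^2 = 0.1089
Step 2: Multiply by measures and sum:
  14.6689 * 0.51 = 7.481139
  12.6025 * 1.13 = 14.240825
  0.1089 * 2.13 = 0.231957
Sum = 7.481139 + 14.240825 + 0.231957 = 21.953921
Step 3: Take the p-th root:
||f||_2 = (21.953921)^(1/2) = 4.685501


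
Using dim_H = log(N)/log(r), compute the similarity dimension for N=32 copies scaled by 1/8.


For a self-similar set with N copies scaled by 1/r:
dim_H = log(N)/log(r) = log(32)/log(8)
= 3.465736/2.079442
= 1.666667


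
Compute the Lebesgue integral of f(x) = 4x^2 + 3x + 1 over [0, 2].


The Lebesgue integral of a Riemann-integrable function agrees with the Riemann integral.
Antiderivative F(x) = (4/3)x^3 + (3/2)x^2 + 1x
F(2) = (4/3)*2^3 + (3/2)*2^2 + 1*2
     = (4/3)*8 + (3/2)*4 + 1*2
     = 10.666667 + 6 + 2
     = 18.666667
F(0) = 0.0
Integral = F(2) - F(0) = 18.666667 - 0.0 = 18.666667


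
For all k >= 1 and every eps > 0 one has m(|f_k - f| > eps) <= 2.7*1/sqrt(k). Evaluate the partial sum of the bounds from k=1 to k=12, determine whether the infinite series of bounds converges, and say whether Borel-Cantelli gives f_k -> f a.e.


Step 1: List the terms 2.7*1/sqrt(k) for k = 1 to 12:
  k=1: 2.7
  k=2: 1.909188
  k=3: 1.558846
  k=4: 1.35
  k=5: 1.207477
  k=6: 1.10227
  k=7: 1.020504
  k=8: 0.954594
  k=9: 0.9
  k=10: 0.853815
  k=11: 0.814081
  k=12: 0.779423
Step 2: Partial sum = 2.7 + 1.909188 + 1.558846 + 1.35 + 1.207477 + 1.10227 + 1.020504 + 0.954594 + 0.9 + 0.853815 + 0.814081 + 0.779423
     = 15.150198
Step 3: The full series sum_(k>=1) 2.7*1/sqrt(k) diverges (p-series with p = 1/2 <= 1; a nonzero constant multiple of a divergent series diverges).
Step 4: The (first) Borel-Cantelli lemma requires a summable sequence of measures, so it does not apply here;
        from this bound alone no conclusion about a.e. convergence can be drawn (convergence in measure still
        gives an a.e.-convergent subsequence, but not a.e. convergence of the whole sequence).
Conclusion: series diverges; Borel-Cantelli is inconclusive about a.e. convergence of f_k.


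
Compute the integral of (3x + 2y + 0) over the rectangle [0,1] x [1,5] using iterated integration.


By Fubini, integrate in x first, then y.
Step 1: Fix y, integrate over x in [0,1]:
  integral(3x + 2y + 0, x=0..1)
  = 3*(1^2 - 0^2)/2 + (2y + 0)*(1 - 0)
  = 1.5 + (2y + 0)*1
  = 1.5 + 2y + 0
  = 1.5 + 2y
Step 2: Integrate over y in [1,5]:
  integral(1.5 + 2y, y=1..5)
  = 1.5*4 + 2*(5^2 - 1^2)/2
  = 6 + 24
  = 30


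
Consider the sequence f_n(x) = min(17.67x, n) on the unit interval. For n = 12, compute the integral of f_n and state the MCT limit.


f(x) = 17.67x on [0,1]; f_n(x) = min(17.67x, n). At n = 12:
Step 1: f(x) reaches 12 at x = 12/17.67 = 0.679117
Step 2: integral(f_12) = integral(17.67x, 0, 0.679117) + integral(12, 0.679117, 1)
       = 17.67*0.679117^2/2 + 12*(1 - 0.679117)
       = 4.074703 + 3.850594
       = 7.925297
Step 3: As n -> infinity, f_n increases to f, so by MCT integral(f_n) -> integral(f) = 17.67/2 = 8.835.
Convergence: integral(f_12) = 7.925297 -> 8.835 as n -> infinity


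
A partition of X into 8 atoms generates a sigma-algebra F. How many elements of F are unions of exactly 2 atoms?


Each element of F is a union of some subset of the 8 atoms.
Elements that are unions of exactly 2 atoms correspond to 2-element subsets of the 8 atoms.
Count = C(8, 2) = 8! / (2! * 6!) = 28.


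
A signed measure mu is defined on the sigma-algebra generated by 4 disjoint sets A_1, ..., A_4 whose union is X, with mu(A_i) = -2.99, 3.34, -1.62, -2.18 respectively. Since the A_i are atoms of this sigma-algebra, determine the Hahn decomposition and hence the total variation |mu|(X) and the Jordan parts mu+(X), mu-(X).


Step 1: Every measurable set is a union of atoms (the cells / points), so a Hahn decomposition is
  obtained by grouping atoms by sign: P = union of atoms with mu > 0, N = union of the remaining atoms.
  Atoms in P (indices): 2;  atoms in N (indices): 1, 3, 4
  Positive values: 3.34
  Negative values: -2.99, -1.62, -2.18
Step 2: mu+(X) = mu(P) = sum of positive atom values = 3.34
Step 3: mu-(X) = -mu(N) = sum of |negative atom values| = 6.79
Step 4: |mu|(X) = mu+(X) + mu-(X) = 3.34 + 6.79 = 10.13


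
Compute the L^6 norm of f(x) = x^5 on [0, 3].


Step 1: ||f||_6 = (integral_0^3 |x^5|^6 dx)^(1/6)
     = (integral_0^3 x^30 dx)^(1/6)
Step 2: integral_0^3 x^30 dx = [x^31/(31)] from 0 to 3 = 3^31/31
     = 617673396283947/31 = 1.992495e+13
Step 3: ||f||_6 = (1.992495e+13)^(1/6) = 164.651693


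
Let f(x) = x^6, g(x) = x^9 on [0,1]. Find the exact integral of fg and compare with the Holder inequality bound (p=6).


Step 1: Exact integral of f*g = integral(x^15, 0, 1) = 1/16
     = 0.0625
Step 2: Holder bound with p=6, q=1.2:
  ||f||_p = (integral x^36 dx)^(1/6) = (1/37)^(1/6) = 0.547814
  ||g||_q = (integral x^10.8 dx)^(1/1.2) = (1/11.8)^(1/1.2) = 0.127869
Step 3: Holder bound = ||f||_p * ||g||_q = 0.547814 * 0.127869 = 0.070048
Verification: 0.0625 <= 0.070048 (Holder holds)


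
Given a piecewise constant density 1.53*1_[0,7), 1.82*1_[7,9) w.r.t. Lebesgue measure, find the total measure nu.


Integrate each piece of the Radon-Nikodym derivative:
Step 1: integral_0^7 1.53 dx = 1.53*(7-0) = 1.53*7 = 10.71
Step 2: integral_7^9 1.82 dx = 1.82*(9-7) = 1.82*2 = 3.64
Total: 10.71 + 3.64 = 14.35


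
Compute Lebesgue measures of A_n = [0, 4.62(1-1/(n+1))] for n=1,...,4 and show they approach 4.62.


By continuity of measure from below: if A_n increases to A, then m(A_n) -> m(A).
Here A = [0, 4.62], so m(A) = 4.62
Step 1: a_1 = 4.62*(1 - 1/2) = 2.31, m(A_1) = 2.31
Step 2: a_2 = 4.62*(1 - 1/3) = 3.08, m(A_2) = 3.08
Step 3: a_3 = 4.62*(1 - 1/4) = 3.465, m(A_3) = 3.465
Step 4: a_4 = 4.62*(1 - 1/5) = 3.696, m(A_4) = 3.696
Limit: m(A_n) -> m([0,4.62]) = 4.62


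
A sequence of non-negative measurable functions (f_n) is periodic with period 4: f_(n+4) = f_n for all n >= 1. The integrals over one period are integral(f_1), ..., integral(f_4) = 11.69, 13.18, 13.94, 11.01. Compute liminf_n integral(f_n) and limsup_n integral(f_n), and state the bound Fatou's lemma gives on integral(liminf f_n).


The sequence (integral(f_n)) is periodic with period 4, repeating the values 11.69, 13.18, 13.94, 11.01 indefinitely.
Step 1: For a periodic sequence, every tail (a_m, a_(m+1), ...) contains all 4 period values infinitely often.
Step 2: Hence inf of every tail = min of the period values = min(11.69, 13.18, 13.94, 11.01) = 11.01.
        liminf_n integral(f_n) = sup over m of (inf of tail from m) = 11.01.
Step 3: Similarly sup of every tail = max of the period values = 13.94.
        limsup_n integral(f_n) = 13.94.
Step 4: Fatou's lemma: integral(liminf_n f_n) <= liminf_n integral(f_n) = 11.01.
        So the integral of the pointwise liminf is at most 11.01.


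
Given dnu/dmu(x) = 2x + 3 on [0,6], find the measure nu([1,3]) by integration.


nu(A) = integral_A (dnu/dmu) dmu = integral_1^3 (2x + 3) dx
Step 1: Antiderivative F(x) = (2/2)x^2 + 3x
Step 2: F(3) = (2/2)*3^2 + 3*3 = 9 + 9 = 18
Step 3: F(1) = (2/2)*1^2 + 3*1 = 1 + 3 = 4
Step 4: nu([1,3]) = F(3) - F(1) = 18 - 4 = 14


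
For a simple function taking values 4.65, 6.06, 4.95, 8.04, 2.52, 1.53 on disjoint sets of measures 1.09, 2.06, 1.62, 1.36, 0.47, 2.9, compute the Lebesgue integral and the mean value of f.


Step 1: Integral = sum(value_i * measure_i)
= 4.65*1.09 + 6.06*2.06 + 4.95*1.62 + 8.04*1.36 + 2.52*0.47 + 1.53*2.9
= 5.0685 + 12.4836 + 8.019 + 10.9344 + 1.1844 + 4.437
= 42.1269
Step 2: Total measure of domain = 1.09 + 2.06 + 1.62 + 1.36 + 0.47 + 2.9 = 9.5
Step 3: Average value = 42.1269 / 9.5 = 4.434411


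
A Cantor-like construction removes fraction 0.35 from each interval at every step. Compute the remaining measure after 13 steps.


Step 1: At each step, fraction remaining = 1 - 0.35 = 0.65
Step 2: After 13 steps, measure = (0.65)^13
Result = 0.003697


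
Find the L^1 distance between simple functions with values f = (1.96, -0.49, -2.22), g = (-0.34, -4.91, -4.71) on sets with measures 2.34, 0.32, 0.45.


Step 1: Compute differences f_i - g_i:
  1.96 - -0.34 = 2.3
  -0.49 - -4.91 = 4.42
  -2.22 - -4.71 = 2.49
Step 2: Compute |diff|^1 * measure for each set:
  |2.3|^1 * 2.34 = 2.3 * 2.34 = 5.382
  |4.42|^1 * 0.32 = 4.42 * 0.32 = 1.4144
  |2.49|^1 * 0.45 = 2.49 * 0.45 = 1.1205
Step 3: Sum = 7.9169
Step 4: ||f-g||_1 = (7.9169)^(1/1) = 7.9169


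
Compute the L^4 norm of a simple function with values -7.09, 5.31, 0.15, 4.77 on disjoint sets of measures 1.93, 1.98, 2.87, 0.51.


Step 1: Compute |f_i|^4 for each value:
  |-7.09|^4 = 2526.881878
  |5.31|^4 = 795.020055
  |0.15|^4 = 5.062500e-04
  |4.77|^4 = 517.694458
Step 2: Multiply by measures and sum:
  2526.881878 * 1.93 = 4876.882024
  795.020055 * 1.98 = 1574.139709
  5.062500e-04 * 2.87 = 0.001453
  517.694458 * 0.51 = 264.024174
Sum = 4876.882024 + 1574.139709 + 0.001453 + 264.024174 = 6715.04736
Step 3: Take the p-th root:
||f||_4 = (6715.04736)^(1/4) = 9.052369


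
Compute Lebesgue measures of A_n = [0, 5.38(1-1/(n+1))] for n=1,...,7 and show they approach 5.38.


By continuity of measure from below: if A_n increases to A, then m(A_n) -> m(A).
Here A = [0, 5.38], so m(A) = 5.38
Step 1: a_1 = 5.38*(1 - 1/2) = 2.69, m(A_1) = 2.69
Step 2: a_2 = 5.38*(1 - 1/3) = 3.5867, m(A_2) = 3.5867
Step 3: a_3 = 5.38*(1 - 1/4) = 4.035, m(A_3) = 4.035
Step 4: a_4 = 5.38*(1 - 1/5) = 4.304, m(A_4) = 4.304
Step 5: a_5 = 5.38*(1 - 1/6) = 4.4833, m(A_5) = 4.4833
Step 6: a_6 = 5.38*(1 - 1/7) = 4.6114, m(A_6) = 4.6114
Step 7: a_7 = 5.38*(1 - 1/8) = 4.7075, m(A_7) = 4.7075
Limit: m(A_n) -> m([0,5.38]) = 5.38


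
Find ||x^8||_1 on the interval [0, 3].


Step 1: ||f||_1 = (integral_0^3 |x^8|^1 dx)^(1/1)
     = (integral_0^3 x^8 dx)^(1/1)
Step 2: integral_0^3 x^8 dx = [x^9/(9)] from 0 to 3 = 3^9/9
     = 19683/9 = 2187
Step 3: ||f||_1 = (2187)^(1/1) = 2187


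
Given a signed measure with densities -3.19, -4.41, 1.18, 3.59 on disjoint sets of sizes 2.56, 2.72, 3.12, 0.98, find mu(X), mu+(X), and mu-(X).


Step 1: Compute signed measure on each set:
  Set 1: -3.19 * 2.56 = -8.1664
  Set 2: -4.41 * 2.72 = -11.9952
  Set 3: 1.18 * 3.12 = 3.6816
  Set 4: 3.59 * 0.98 = 3.5182
Step 2: Total signed measure = (-8.1664) + (-11.9952) + (3.6816) + (3.5182)
     = -12.9618
Step 3: Positive part mu+(X) = sum of positive contributions = 7.1998
Step 4: Negative part mu-(X) = |sum of negative contributions| = 20.1616


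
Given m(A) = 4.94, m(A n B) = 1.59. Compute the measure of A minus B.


m(A \ B) = m(A) - m(A n B)
= 4.94 - 1.59
= 3.35


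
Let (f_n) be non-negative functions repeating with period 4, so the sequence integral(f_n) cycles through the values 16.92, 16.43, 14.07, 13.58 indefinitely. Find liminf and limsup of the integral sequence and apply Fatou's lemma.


The sequence (integral(f_n)) is periodic with period 4, repeating the values 16.92, 16.43, 14.07, 13.58 indefinitely.
Step 1: For a periodic sequence, every tail (a_m, a_(m+1), ...) contains all 4 period values infinitely often.
Step 2: Hence inf of every tail = min of the period values = min(16.92, 16.43, 14.07, 13.58) = 13.58.
        liminf_n integral(f_n) = sup over m of (inf of tail from m) = 13.58.
Step 3: Similarly sup of every tail = max of the period values = 16.92.
        limsup_n integral(f_n) = 16.92.
Step 4: Fatou's lemma: integral(liminf_n f_n) <= liminf_n integral(f_n) = 13.58.
        So the integral of the pointwise liminf is at most 13.58.


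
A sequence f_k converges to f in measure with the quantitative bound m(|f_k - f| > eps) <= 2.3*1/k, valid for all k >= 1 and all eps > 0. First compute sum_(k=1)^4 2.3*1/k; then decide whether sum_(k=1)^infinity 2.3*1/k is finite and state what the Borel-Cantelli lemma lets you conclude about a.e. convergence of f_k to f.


Step 1: List the terms 2.3*1/k for k = 1 to 4:
  k=1: 2.3
  k=2: 1.15
  k=3: 0.766667
  k=4: 0.575
Step 2: Partial sum = 2.3 + 1.15 + 0.766667 + 0.575
     = 4.791667
Step 3: The full series sum_(k>=1) 2.3*1/k diverges (harmonic series, p = 1; a nonzero constant multiple of a divergent series diverges).
Step 4: The (first) Borel-Cantelli lemma requires a summable sequence of measures, so it does not apply here;
        from this bound alone no conclusion about a.e. convergence can be drawn (convergence in measure still
        gives an a.e.-convergent subsequence, but not a.e. convergence of the whole sequence).
Conclusion: series diverges; Borel-Cantelli is inconclusive about a.e. convergence of f_k.


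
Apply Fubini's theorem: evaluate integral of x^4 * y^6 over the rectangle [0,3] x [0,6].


By Fubini's theorem, the double integral factors as a product of single integrals:
Step 1: integral_0^3 x^4 dx = [x^5/5] from 0 to 3
     = 3^5/5 = 48.6
Step 2: integral_0^6 y^6 dy = [y^7/7] from 0 to 6
     = 6^7/7 = 39990.857143
Step 3: Double integral = 48.6 * 39990.857143 = 1.943556e+06


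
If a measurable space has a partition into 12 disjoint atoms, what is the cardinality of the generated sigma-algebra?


Each element of the sigma-algebra is a union of some subset of the 12 atoms.
The number of such subsets is 2^12 = 4096.


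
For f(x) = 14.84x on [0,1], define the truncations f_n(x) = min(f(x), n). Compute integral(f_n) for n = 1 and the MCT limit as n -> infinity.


f(x) = 14.84x on [0,1]; f_n(x) = min(14.84x, n). At n = 1:
Step 1: f(x) reaches 1 at x = 1/14.84 = 0.067385
Step 2: integral(f_1) = integral(14.84x, 0, 0.067385) + integral(1, 0.067385, 1)
       = 14.84*0.067385^2/2 + 1*(1 - 0.067385)
       = 0.033693 + 0.932615
       = 0.966307
Step 3: As n -> infinity, f_n increases to f, so by MCT integral(f_n) -> integral(f) = 14.84/2 = 7.42.
Convergence: integral(f_1) = 0.966307 -> 7.42 as n -> infinity


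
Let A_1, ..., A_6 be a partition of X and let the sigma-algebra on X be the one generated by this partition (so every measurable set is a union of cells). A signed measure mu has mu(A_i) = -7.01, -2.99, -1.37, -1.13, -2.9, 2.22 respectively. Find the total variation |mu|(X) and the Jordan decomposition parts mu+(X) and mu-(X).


Step 1: Every measurable set is a union of atoms (the cells / points), so a Hahn decomposition is
  obtained by grouping atoms by sign: P = union of atoms with mu > 0, N = union of the remaining atoms.
  Atoms in P (indices): 6;  atoms in N (indices): 1, 2, 3, 4, 5
  Positive values: 2.22
  Negative values: -7.01, -2.99, -1.37, -1.13, -2.9
Step 2: mu+(X) = mu(P) = sum of positive atom values = 2.22
Step 3: mu-(X) = -mu(N) = sum of |negative atom values| = 15.4
Step 4: |mu|(X) = mu+(X) + mu-(X) = 2.22 + 15.4 = 17.62


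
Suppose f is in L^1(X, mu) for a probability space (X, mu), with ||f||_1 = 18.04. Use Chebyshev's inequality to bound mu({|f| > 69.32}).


Chebyshev/Markov inequality: mu(|f| > eps) <= (||f||_p / eps)^p
Step 1: ||f||_1 / eps = 18.04 / 69.32 = 0.260242
Step 2: Raise to power p = 1:
  (0.260242)^1 = 0.260242
Step 3: Therefore mu(|f| > 69.32) <= 0.260242


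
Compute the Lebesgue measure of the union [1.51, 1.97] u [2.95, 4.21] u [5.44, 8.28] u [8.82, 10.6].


For pairwise disjoint intervals, m(union) = sum of lengths.
= (1.97 - 1.51) + (4.21 - 2.95) + (8.28 - 5.44) + (10.6 - 8.82)
= 0.46 + 1.26 + 2.84 + 1.78
= 6.34


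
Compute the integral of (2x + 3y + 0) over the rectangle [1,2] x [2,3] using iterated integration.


By Fubini, integrate in x first, then y.
Step 1: Fix y, integrate over x in [1,2]:
  integral(2x + 3y + 0, x=1..2)
  = 2*(2^2 - 1^2)/2 + (3y + 0)*(2 - 1)
  = 3 + (3y + 0)*1
  = 3 + 3y + 0
  = 3 + 3y
Step 2: Integrate over y in [2,3]:
  integral(3 + 3y, y=2..3)
  = 3*1 + 3*(3^2 - 2^2)/2
  = 3 + 7.5
  = 10.5


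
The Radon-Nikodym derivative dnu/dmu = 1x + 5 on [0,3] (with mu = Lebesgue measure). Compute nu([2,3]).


nu(A) = integral_A (dnu/dmu) dmu = integral_2^3 (1x + 5) dx
Step 1: Antiderivative F(x) = (1/2)x^2 + 5x
Step 2: F(3) = (1/2)*3^2 + 5*3 = 4.5 + 15 = 19.5
Step 3: F(2) = (1/2)*2^2 + 5*2 = 2 + 10 = 12
Step 4: nu([2,3]) = F(3) - F(2) = 19.5 - 12 = 7.5


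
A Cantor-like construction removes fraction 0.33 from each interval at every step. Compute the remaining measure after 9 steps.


Step 1: At each step, fraction remaining = 1 - 0.33 = 0.67
Step 2: After 9 steps, measure = (0.67)^9
Result = 0.027207


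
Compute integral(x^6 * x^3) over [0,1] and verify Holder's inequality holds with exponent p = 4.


Step 1: Exact integral of f*g = integral(x^9, 0, 1) = 1/10
     = 0.1
Step 2: Holder bound with p=4, q=1.333333:
  ||f||_p = (integral x^24 dx)^(1/4) = (1/25)^(1/4) = 0.447214
  ||g||_q = (integral x^4 dx)^(1/1.333333) = (1/5)^(1/1.333333) = 0.29907
Step 3: Holder bound = ||f||_p * ||g||_q = 0.447214 * 0.29907 = 0.133748
Verification: 0.1 <= 0.133748 (Holder holds)


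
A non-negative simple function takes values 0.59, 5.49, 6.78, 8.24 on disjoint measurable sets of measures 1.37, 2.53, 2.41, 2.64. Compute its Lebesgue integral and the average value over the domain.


Step 1: Integral = sum(value_i * measure_i)
= 0.59*1.37 + 5.49*2.53 + 6.78*2.41 + 8.24*2.64
= 0.8083 + 13.8897 + 16.3398 + 21.7536
= 52.7914
Step 2: Total measure of domain = 1.37 + 2.53 + 2.41 + 2.64 = 8.95
Step 3: Average value = 52.7914 / 8.95 = 5.89848


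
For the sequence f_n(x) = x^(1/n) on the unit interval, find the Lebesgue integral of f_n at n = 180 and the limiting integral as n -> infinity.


At n = 180: f_180(x) = x^(1/180).
Step 1: integral(x^(1/180), 0, 1) = [x^(1/180+1) / (1/180+1)] from 0 to 1
     = 1 / (1/180 + 1) = 1 / ((180+1)/180) = 180/(180+1)
     = 180/181 = 0.994475
Step 2: As n -> infinity, f_n(x) = x^(1/n) -> 1 for x in (0,1], and f_n is increasing in n.
By MCT, lim_n integral(f_n) = integral(lim_n f_n) = integral(1, 0, 1) = 1.
Step 3: Verify convergence: 180/181 = 0.994475 -> 1
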